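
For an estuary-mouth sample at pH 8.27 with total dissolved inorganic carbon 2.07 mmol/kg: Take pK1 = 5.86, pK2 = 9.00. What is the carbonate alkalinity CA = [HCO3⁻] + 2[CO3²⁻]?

CA = [HCO3⁻] + 2[CO3²⁻] = (α₁ + 2α₂)·DIC
At pH 8.27: [H⁺]/K1 = 10^-2.41 = 0.0038905, K2/[H⁺] = 10^-0.73 = 0.18621
α₁ = 1/(1 + 0.0038905 + 0.18621) = 1/1.1901 = 0.8403; α₂ = α₁·K2/[H⁺] = 0.1565
α₁ + 2α₂ = 1.1532
CA = 1.1532 × 2.07 = 2.39 mmol/kg

CA = 2.39 mmol/kg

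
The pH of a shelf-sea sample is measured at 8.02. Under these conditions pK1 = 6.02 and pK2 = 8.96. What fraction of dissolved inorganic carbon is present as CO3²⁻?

α₂ = 1 / (1 + [H⁺]/K2 + [H⁺]²/(K1K2)) = 1 / (1 + 10^+0.94 + 10^-1.06)
   = 1 / (1 + 8.7096 + 0.087096) = 1/9.7967 = 0.1021

α₂ = 0.102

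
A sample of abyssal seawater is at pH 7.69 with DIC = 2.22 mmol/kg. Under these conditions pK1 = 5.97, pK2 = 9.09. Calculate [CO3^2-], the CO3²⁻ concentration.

[CO3²⁻] = 0.0835 mmol/kg

α₂ = 1 / (1 + [H⁺]/K2 + [H⁺]²/(K1K2)) = 1 / (1 + 10^+1.40 + 10^-0.32)
   = 1 / (1 + 25.119 + 0.47863) = 1/26.597 = 0.03760
[CO3²⁻] = α₂ × DIC = 0.03760 × 2.22 = 0.0835 mmol/kg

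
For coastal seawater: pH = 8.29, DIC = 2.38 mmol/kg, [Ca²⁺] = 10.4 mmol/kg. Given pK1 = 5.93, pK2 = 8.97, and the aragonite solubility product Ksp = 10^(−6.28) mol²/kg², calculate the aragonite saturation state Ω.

α₂ = 1 / (1 + [H⁺]/K2 + [H⁺]²/(K1K2)) = 1 / (1 + 10^+0.68 + 10^-1.68)
   = 1 / (1 + 4.7863 + 0.020893) = 1/5.8072 = 0.1722
[CO3²⁻] = α₂ × DIC = 0.1722 × 2.38 = 0.4098 mmol/kg
Ksp = 10^(−6.28) = 5.248×10^-7
Ω = [Ca²⁺][CO3²⁻]/Ksp = (10.4×10^-3)(4.098×10^-4) / 5.248×10^-7 = 8.12

Ω = 8.12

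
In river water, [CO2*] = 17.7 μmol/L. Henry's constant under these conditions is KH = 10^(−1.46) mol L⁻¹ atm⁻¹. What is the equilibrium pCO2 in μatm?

pCO2 = 510 μatm

KH = 10^(−1.46) = 3.467×10^-2 mol L⁻¹ atm⁻¹
pCO2 = [CO2*]/KH = 17.7×10^-6 / 3.467×10^-2 = 5.10×10^-4 atm = 510 μatm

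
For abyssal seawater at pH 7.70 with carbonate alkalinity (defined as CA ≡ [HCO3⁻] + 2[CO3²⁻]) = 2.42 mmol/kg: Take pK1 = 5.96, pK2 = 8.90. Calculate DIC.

CA = [HCO3⁻] + 2[CO3²⁻] = (α₁ + 2α₂)·DIC
At pH 7.70: [H⁺]/K1 = 10^-1.74 = 0.018197, K2/[H⁺] = 10^-1.20 = 0.063096
α₁ = 1/(1 + 0.018197 + 0.063096) = 1/1.0813 = 0.9248; α₂ = α₁·K2/[H⁺] = 0.05835
α₁ + 2α₂ = 1.0415
DIC = CA / (α₁ + 2α₂) = 2.42 / 1.0415 = 2.32 mmol/kg

DIC = 2.32 mmol/kg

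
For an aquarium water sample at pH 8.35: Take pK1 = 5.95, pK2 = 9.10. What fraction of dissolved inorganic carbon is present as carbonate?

α₂ = 1 / (1 + [H⁺]/K2 + [H⁺]²/(K1K2)) = 1 / (1 + 10^+0.75 + 10^-1.65)
   = 1 / (1 + 5.6234 + 0.022387) = 1/6.6458 = 0.1505

α₂ = 0.150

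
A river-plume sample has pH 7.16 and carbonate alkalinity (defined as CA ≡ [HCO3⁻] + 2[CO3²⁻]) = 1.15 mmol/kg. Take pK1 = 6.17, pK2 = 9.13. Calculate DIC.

CA = [HCO3⁻] + 2[CO3²⁻] = (α₁ + 2α₂)·DIC
At pH 7.16: [H⁺]/K1 = 10^-0.99 = 0.10233, K2/[H⁺] = 10^-1.97 = 0.010715
α₁ = 1/(1 + 0.10233 + 0.010715) = 1/1.1130 = 0.8984; α₂ = α₁·K2/[H⁺] = 0.009627
α₁ + 2α₂ = 0.9177
DIC = CA / (α₁ + 2α₂) = 1.15 / 0.9177 = 1.25 mmol/kg

DIC = 1.25 mmol/kg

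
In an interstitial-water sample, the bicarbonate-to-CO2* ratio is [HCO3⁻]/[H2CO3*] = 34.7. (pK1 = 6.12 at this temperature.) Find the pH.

pH = 7.66

From K1 = [H⁺][HCO3⁻]/[H2CO3*]:  pH = pK1 + log₁₀([HCO3⁻]/[H2CO3*])
log₁₀(34.7) = +1.540
pH = 6.12 + (+1.540) = 7.66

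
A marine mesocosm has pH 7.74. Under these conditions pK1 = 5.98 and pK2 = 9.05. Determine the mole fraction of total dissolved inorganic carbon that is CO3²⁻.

α₂ = 1 / (1 + [H⁺]/K2 + [H⁺]²/(K1K2)) = 1 / (1 + 10^+1.31 + 10^-0.45)
   = 1 / (1 + 20.417 + 0.35481) = 1/21.772 = 0.04593

α₂ = 0.0459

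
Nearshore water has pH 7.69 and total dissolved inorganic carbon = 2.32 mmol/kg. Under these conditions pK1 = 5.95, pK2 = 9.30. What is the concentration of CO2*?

α₀ = 1 / (1 + K1/[H⁺] + K1K2/[H⁺]²) = 1 / (1 + 10^+1.74 + 10^+0.13)
   = 1 / (1 + 54.954 + 1.3490) = 1/57.303 = 0.01745
[CO2*] = α₀ × DIC = 0.01745 × 2.32 = 0.0405 mmol/kg

[CO2*] = 0.0405 mmol/kg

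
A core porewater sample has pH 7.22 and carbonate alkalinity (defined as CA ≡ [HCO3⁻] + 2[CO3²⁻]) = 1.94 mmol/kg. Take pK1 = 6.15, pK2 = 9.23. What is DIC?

CA = [HCO3⁻] + 2[CO3²⁻] = (α₁ + 2α₂)·DIC
At pH 7.22: [H⁺]/K1 = 10^-1.07 = 0.085114, K2/[H⁺] = 10^-2.01 = 0.0097724
α₁ = 1/(1 + 0.085114 + 0.0097724) = 1/1.0949 = 0.9133; α₂ = α₁·K2/[H⁺] = 0.008925
α₁ + 2α₂ = 0.9312
DIC = CA / (α₁ + 2α₂) = 1.94 / 0.9312 = 2.08 mmol/kg

DIC = 2.08 mmol/kg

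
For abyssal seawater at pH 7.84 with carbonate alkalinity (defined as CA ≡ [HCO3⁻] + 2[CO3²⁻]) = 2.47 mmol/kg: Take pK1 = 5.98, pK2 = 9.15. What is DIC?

DIC = 2.39 mmol/kg

CA = [HCO3⁻] + 2[CO3²⁻] = (α₁ + 2α₂)·DIC
At pH 7.84: [H⁺]/K1 = 10^-1.86 = 0.013804, K2/[H⁺] = 10^-1.31 = 0.048978
α₁ = 1/(1 + 0.013804 + 0.048978) = 1/1.0628 = 0.9409; α₂ = α₁·K2/[H⁺] = 0.04608
α₁ + 2α₂ = 1.0331
DIC = CA / (α₁ + 2α₂) = 2.47 / 1.0331 = 2.39 mmol/kg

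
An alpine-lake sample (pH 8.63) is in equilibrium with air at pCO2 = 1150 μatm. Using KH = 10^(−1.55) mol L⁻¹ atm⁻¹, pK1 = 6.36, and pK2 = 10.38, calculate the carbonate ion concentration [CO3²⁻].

[CO2*] = KH · pCO2 = 10^(−1.55) × 1150×10^-6 = 3.241×10^-5 mol/L
α₀ = 1/(1 + K1/[H⁺] + K1K2/[H⁺]²) = 1/(1 + 10^+2.27 + 10^+0.52) = 0.005249
DIC = [CO2*]/α₀ = 3.241×10^-5 / 0.005249 = 6.175 mmol/L
[CO3²⁻] = α₂·DIC; α₂ = 0.01738, so [CO3²⁻] = 0.01738 × 6.175 = 0.107 mmol/L

[CO3²⁻] = 0.107 mmol/L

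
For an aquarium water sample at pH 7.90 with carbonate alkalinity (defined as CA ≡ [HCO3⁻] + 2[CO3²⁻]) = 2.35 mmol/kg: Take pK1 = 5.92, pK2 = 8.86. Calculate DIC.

DIC = 2.16 mmol/kg

CA = [HCO3⁻] + 2[CO3²⁻] = (α₁ + 2α₂)·DIC
At pH 7.90: [H⁺]/K1 = 10^-1.98 = 0.010471, K2/[H⁺] = 10^-0.96 = 0.10965
α₁ = 1/(1 + 0.010471 + 0.10965) = 1/1.1201 = 0.8928; α₂ = α₁·K2/[H⁺] = 0.09789
α₁ + 2α₂ = 1.0885
DIC = CA / (α₁ + 2α₂) = 2.35 / 1.0885 = 2.16 mmol/kg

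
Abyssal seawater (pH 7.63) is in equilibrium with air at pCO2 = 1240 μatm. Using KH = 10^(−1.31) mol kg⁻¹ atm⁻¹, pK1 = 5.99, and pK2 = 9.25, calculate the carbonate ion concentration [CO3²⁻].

[CO2*] = KH · pCO2 = 10^(−1.31) × 1240×10^-6 = 6.073×10^-5 mol/kg
α₀ = 1/(1 + K1/[H⁺] + K1K2/[H⁺]²) = 1/(1 + 10^+1.64 + 10^+0.02) = 0.02188
DIC = [CO2*]/α₀ = 6.073×10^-5 / 0.02188 = 2.775 mmol/kg
[CO3²⁻] = α₂·DIC; α₂ = 0.02291, so [CO3²⁻] = 0.02291 × 2.775 = 0.0636 mmol/kg

[CO3²⁻] = 0.0636 mmol/kg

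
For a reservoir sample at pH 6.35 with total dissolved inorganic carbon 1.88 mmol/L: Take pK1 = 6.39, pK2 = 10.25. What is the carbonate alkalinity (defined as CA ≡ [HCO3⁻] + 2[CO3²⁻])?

CA = [HCO3⁻] + 2[CO3²⁻] = (α₁ + 2α₂)·DIC
At pH 6.35: [H⁺]/K1 = 10^0.04 = 1.0965, K2/[H⁺] = 10^-3.90 = 0.00012589
α₁ = 1/(1 + 1.0965 + 0.00012589) = 1/2.0966 = 0.4770; α₂ = α₁·K2/[H⁺] = 6.005×10^-5
α₁ + 2α₂ = 0.4771
CA = 0.4771 × 1.88 = 0.897 mmol/L

CA = 0.897 mmol/L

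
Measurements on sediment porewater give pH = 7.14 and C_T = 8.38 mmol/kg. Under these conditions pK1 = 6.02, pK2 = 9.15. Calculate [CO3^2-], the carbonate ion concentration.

[CO3²⁻] = 0.0754 mmol/kg

α₂ = 1 / (1 + [H⁺]/K2 + [H⁺]²/(K1K2)) = 1 / (1 + 10^+2.01 + 10^+0.89)
   = 1 / (1 + 102.33 + 7.7625) = 1/111.09 = 0.009002
[CO3²⁻] = α₂ × DIC = 0.009002 × 8.38 = 0.0754 mmol/kg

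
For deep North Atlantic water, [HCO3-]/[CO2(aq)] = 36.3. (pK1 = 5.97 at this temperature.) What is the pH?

From K1 = [H⁺][HCO3-]/[CO2(aq)]:  pH = pK1 + log₁₀([HCO3-]/[CO2(aq)])
log₁₀(36.3) = +1.560
pH = 5.97 + (+1.560) = 7.53

pH = 7.53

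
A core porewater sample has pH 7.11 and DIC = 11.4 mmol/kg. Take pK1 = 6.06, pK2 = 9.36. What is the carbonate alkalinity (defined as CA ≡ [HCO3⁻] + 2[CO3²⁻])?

CA = [HCO3⁻] + 2[CO3²⁻] = (α₁ + 2α₂)·DIC
At pH 7.11: [H⁺]/K1 = 10^-1.05 = 0.089125, K2/[H⁺] = 10^-2.25 = 0.0056234
α₁ = 1/(1 + 0.089125 + 0.0056234) = 1/1.0947 = 0.9135; α₂ = α₁·K2/[H⁺] = 0.005137
α₁ + 2α₂ = 0.9237
CA = 0.9237 × 11.4 = 10.5 mmol/kg

CA = 10.5 mmol/kg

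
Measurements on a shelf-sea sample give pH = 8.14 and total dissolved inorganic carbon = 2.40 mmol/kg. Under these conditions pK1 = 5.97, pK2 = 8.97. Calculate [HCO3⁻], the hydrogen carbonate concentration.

α₁ = 1 / (1 + [H⁺]/K1 + K2/[H⁺]) = 1 / (1 + 10^-2.17 + 10^-0.83)
   = 1 / (1 + 0.0067608 + 0.14791) = 1/1.1547 = 0.8660
[HCO3⁻] = α₁ × DIC = 0.8660 × 2.40 = 2.08 mmol/kg

[HCO3⁻] = 2.08 mmol/kg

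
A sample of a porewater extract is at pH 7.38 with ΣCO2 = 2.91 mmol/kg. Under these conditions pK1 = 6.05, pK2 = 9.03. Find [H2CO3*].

α₀ = 1 / (1 + K1/[H⁺] + K1K2/[H⁺]²) = 1 / (1 + 10^+1.33 + 10^-0.32)
   = 1 / (1 + 21.380 + 0.47863) = 1/22.858 = 0.04375
[CO2*] = α₀ × DIC = 0.04375 × 2.91 = 0.127 mmol/kg

[CO2*] = 0.127 mmol/kg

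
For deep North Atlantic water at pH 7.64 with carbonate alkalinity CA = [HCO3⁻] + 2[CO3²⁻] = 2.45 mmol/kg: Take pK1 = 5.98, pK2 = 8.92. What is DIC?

DIC = 2.38 mmol/kg

CA = [HCO3⁻] + 2[CO3²⁻] = (α₁ + 2α₂)·DIC
At pH 7.64: [H⁺]/K1 = 10^-1.66 = 0.021878, K2/[H⁺] = 10^-1.28 = 0.052481
α₁ = 1/(1 + 0.021878 + 0.052481) = 1/1.0744 = 0.9308; α₂ = α₁·K2/[H⁺] = 0.04885
α₁ + 2α₂ = 1.0285
DIC = CA / (α₁ + 2α₂) = 2.45 / 1.0285 = 2.38 mmol/kg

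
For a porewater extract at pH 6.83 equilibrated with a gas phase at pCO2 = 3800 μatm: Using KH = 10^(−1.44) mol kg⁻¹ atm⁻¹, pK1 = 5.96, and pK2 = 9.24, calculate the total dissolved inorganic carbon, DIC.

[CO2*] = KH · pCO2 = 10^(−1.44) × 3800×10^-6 = 1.380×10^-4 mol/kg
α₀ = 1/(1 + K1/[H⁺] + K1K2/[H⁺]²) = 1/(1 + 10^+0.87 + 10^-1.54) = 0.1185
DIC = [CO2*]/α₀ = 1.380×10^-4 / 0.1185 = 1.16 mmol/kg

DIC = 1.16 mmol/kg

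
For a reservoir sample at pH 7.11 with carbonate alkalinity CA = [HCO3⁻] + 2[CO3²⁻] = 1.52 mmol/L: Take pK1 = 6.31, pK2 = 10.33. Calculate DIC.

DIC = 1.76 mmol/L

CA = [HCO3⁻] + 2[CO3²⁻] = (α₁ + 2α₂)·DIC
At pH 7.11: [H⁺]/K1 = 10^-0.80 = 0.15849, K2/[H⁺] = 10^-3.22 = 0.00060256
α₁ = 1/(1 + 0.15849 + 0.00060256) = 1/1.1591 = 0.8627; α₂ = α₁·K2/[H⁺] = 0.0005199
α₁ + 2α₂ = 0.8638
DIC = CA / (α₁ + 2α₂) = 1.52 / 0.8638 = 1.76 mmol/L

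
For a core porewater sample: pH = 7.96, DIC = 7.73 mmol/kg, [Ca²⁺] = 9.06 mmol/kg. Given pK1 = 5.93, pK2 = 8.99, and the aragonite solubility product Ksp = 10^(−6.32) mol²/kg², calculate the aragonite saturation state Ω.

α₂ = 1 / (1 + [H⁺]/K2 + [H⁺]²/(K1K2)) = 1 / (1 + 10^+1.03 + 10^-1.00)
   = 1 / (1 + 10.715 + 0.10000) = 1/11.815 = 0.08464
[CO3²⁻] = α₂ × DIC = 0.08464 × 7.73 = 0.6542 mmol/kg
Ksp = 10^(−6.32) = 4.786×10^-7
Ω = [Ca²⁺][CO3²⁻]/Ksp = (9.06×10^-3)(6.542×10^-4) / 4.786×10^-7 = 12.4

Ω = 12.4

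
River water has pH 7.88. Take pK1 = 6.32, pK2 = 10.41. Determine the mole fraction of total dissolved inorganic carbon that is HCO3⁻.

α₁ = 0.970

α₁ = 1 / (1 + [H⁺]/K1 + K2/[H⁺]) = 1 / (1 + 10^-1.56 + 10^-2.53)
   = 1 / (1 + 0.027542 + 0.0029512) = 1/1.0305 = 0.9704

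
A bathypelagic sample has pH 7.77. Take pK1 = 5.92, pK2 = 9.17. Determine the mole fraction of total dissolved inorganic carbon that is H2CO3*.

α₀ = 0.0134

α₀ = 1 / (1 + K1/[H⁺] + K1K2/[H⁺]²) = 1 / (1 + 10^+1.85 + 10^+0.45)
   = 1 / (1 + 70.795 + 2.8184) = 1/74.613 = 0.01340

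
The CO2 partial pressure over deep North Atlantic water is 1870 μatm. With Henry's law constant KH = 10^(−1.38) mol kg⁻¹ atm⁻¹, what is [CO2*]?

KH = 10^(−1.38) = 4.169×10^-2 mol kg⁻¹ atm⁻¹
[CO2*] = KH · pCO2 = 4.169×10^-2 × 1870×10^-6 atm = 7.80×10^-5 mol/kg

[CO2*] = 78.0 μmol/kg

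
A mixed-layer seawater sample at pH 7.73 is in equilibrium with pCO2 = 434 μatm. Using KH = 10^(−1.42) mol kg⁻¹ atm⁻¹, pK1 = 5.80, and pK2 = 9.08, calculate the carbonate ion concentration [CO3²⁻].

[CO3²⁻] = 0.0627 mmol/kg

[CO2*] = KH · pCO2 = 10^(−1.42) × 434×10^-6 = 1.650×10^-5 mol/kg
α₀ = 1/(1 + K1/[H⁺] + K1K2/[H⁺]²) = 1/(1 + 10^+1.93 + 10^+0.58) = 0.01112
DIC = [CO2*]/α₀ = 1.650×10^-5 / 0.01112 = 1.484 mmol/kg
[CO3²⁻] = α₂·DIC; α₂ = 0.04228, so [CO3²⁻] = 0.04228 × 1.484 = 0.0627 mmol/kg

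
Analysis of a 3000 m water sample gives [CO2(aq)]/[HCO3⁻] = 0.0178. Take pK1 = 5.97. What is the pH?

pH = 7.72

From K1 = [H⁺][HCO3⁻]/[CO2(aq)]:  pH = pK1 − log₁₀([CO2(aq)]/[HCO3⁻])
log₁₀(0.0178) = -1.750
pH = 5.97 − (-1.750) = 7.72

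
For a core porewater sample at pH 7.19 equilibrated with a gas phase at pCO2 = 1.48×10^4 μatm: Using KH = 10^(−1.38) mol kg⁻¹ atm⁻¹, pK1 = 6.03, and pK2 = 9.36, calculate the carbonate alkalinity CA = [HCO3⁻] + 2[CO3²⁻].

[CO2*] = KH · pCO2 = 10^(−1.38) × 1.48×10^4×10^-6 = 6.170×10^-4 mol/kg
α₀ = 1/(1 + K1/[H⁺] + K1K2/[H⁺]²) = 1/(1 + 10^+1.16 + 10^-1.01) = 0.06430
DIC = [CO2*]/α₀ = 6.170×10^-4 / 0.06430 = 9.595 mmol/kg
CA = (α₁ + 2α₂)·DIC = (0.9294 + 2×0.006284) × 9.595 = 9.04 mmol/kg

CA = 9.04 mmol/kg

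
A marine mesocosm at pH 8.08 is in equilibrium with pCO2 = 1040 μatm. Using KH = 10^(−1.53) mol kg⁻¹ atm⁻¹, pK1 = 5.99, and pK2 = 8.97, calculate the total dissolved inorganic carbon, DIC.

DIC = 4.29 mmol/kg

[CO2*] = KH · pCO2 = 10^(−1.53) × 1040×10^-6 = 3.069×10^-5 mol/kg
α₀ = 1/(1 + K1/[H⁺] + K1K2/[H⁺]²) = 1/(1 + 10^+2.09 + 10^+1.20) = 0.007149
DIC = [CO2*]/α₀ = 3.069×10^-5 / 0.007149 = 4.29 mmol/kg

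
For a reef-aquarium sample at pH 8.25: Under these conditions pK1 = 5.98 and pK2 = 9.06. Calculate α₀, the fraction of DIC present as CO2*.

α₀ = 1 / (1 + K1/[H⁺] + K1K2/[H⁺]²) = 1 / (1 + 10^+2.27 + 10^+1.46)
   = 1 / (1 + 186.21 + 28.840) = 1/216.05 = 0.004629

α₀ = 0.00463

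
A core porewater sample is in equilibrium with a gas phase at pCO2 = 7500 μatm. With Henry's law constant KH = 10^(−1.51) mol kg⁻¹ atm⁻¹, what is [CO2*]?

KH = 10^(−1.51) = 3.090×10^-2 mol kg⁻¹ atm⁻¹
[CO2*] = KH · pCO2 = 3.090×10^-2 × 7500×10^-6 atm = 2.32×10^-4 mol/kg

[CO2*] = 232 μmol/kg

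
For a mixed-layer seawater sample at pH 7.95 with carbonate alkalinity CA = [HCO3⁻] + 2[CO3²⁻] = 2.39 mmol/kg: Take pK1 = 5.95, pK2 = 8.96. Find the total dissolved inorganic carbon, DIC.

CA = [HCO3⁻] + 2[CO3²⁻] = (α₁ + 2α₂)·DIC
At pH 7.95: [H⁺]/K1 = 10^-2.00 = 0.010000, K2/[H⁺] = 10^-1.01 = 0.097724
α₁ = 1/(1 + 0.010000 + 0.097724) = 1/1.1077 = 0.9028; α₂ = α₁·K2/[H⁺] = 0.08822
α₁ + 2α₂ = 1.0792
DIC = CA / (α₁ + 2α₂) = 2.39 / 1.0792 = 2.21 mmol/kg

DIC = 2.21 mmol/kg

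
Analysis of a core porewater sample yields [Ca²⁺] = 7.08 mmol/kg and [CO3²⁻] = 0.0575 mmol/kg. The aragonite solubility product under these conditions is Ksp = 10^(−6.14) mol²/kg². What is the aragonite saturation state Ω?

Ksp = 10^(−6.14) = 7.244×10^-7
Ω = [Ca²⁺][CO3²⁻]/Ksp = (7.08×10^-3)(0.0575×10^-3) / 7.244×10^-7 = 0.562

Ω = 0.562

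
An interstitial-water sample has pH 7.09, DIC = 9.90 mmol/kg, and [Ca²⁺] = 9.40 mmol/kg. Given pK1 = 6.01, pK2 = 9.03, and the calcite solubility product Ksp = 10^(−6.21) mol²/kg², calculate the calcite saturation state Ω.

Ω = 1.58

α₂ = 1 / (1 + [H⁺]/K2 + [H⁺]²/(K1K2)) = 1 / (1 + 10^+1.94 + 10^+0.86)
   = 1 / (1 + 87.096 + 7.2444) = 1/95.341 = 0.01049
[CO3²⁻] = α₂ × DIC = 0.01049 × 9.90 = 0.1038 mmol/kg
Ksp = 10^(−6.21) = 6.166×10^-7
Ω = [Ca²⁺][CO3²⁻]/Ksp = (9.40×10^-3)(1.038×10^-4) / 6.166×10^-7 = 1.58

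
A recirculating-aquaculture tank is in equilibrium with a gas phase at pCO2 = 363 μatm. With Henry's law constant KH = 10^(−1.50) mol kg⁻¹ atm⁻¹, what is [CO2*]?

KH = 10^(−1.50) = 3.162×10^-2 mol kg⁻¹ atm⁻¹
[CO2*] = KH · pCO2 = 3.162×10^-2 × 363×10^-6 atm = 1.15×10^-5 mol/kg

[CO2*] = 11.5 μmol/kg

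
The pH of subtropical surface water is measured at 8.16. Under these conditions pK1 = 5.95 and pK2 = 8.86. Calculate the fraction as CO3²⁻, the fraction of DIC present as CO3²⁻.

α₂ = 0.165

α₂ = 1 / (1 + [H⁺]/K2 + [H⁺]²/(K1K2)) = 1 / (1 + 10^+0.70 + 10^-1.51)
   = 1 / (1 + 5.0119 + 0.030903) = 1/6.0428 = 0.1655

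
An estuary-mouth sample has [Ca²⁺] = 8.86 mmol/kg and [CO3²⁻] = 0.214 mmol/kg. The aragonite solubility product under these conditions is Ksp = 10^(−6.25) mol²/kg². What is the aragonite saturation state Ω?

Ksp = 10^(−6.25) = 5.623×10^-7
Ω = [Ca²⁺][CO3²⁻]/Ksp = (8.86×10^-3)(0.214×10^-3) / 5.623×10^-7 = 3.37

Ω = 3.37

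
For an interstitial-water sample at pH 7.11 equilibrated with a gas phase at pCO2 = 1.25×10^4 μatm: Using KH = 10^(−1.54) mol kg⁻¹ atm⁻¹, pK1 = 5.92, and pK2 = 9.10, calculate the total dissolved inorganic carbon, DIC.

[CO2*] = KH · pCO2 = 10^(−1.54) × 1.25×10^4×10^-6 = 3.605×10^-4 mol/kg
α₀ = 1/(1 + K1/[H⁺] + K1K2/[H⁺]²) = 1/(1 + 10^+1.19 + 10^-0.80) = 0.06007
DIC = [CO2*]/α₀ = 3.605×10^-4 / 0.06007 = 6.00 mmol/kg

DIC = 6.00 mmol/kg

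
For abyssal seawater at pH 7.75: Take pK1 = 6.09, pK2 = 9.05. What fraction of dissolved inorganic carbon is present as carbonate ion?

α₂ = 1 / (1 + [H⁺]/K2 + [H⁺]²/(K1K2)) = 1 / (1 + 10^+1.30 + 10^-0.36)
   = 1 / (1 + 19.953 + 0.43652) = 1/21.389 = 0.04675

α₂ = 0.0468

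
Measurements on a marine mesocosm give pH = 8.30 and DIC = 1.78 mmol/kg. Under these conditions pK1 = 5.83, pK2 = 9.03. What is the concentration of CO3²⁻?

α₂ = 1 / (1 + [H⁺]/K2 + [H⁺]²/(K1K2)) = 1 / (1 + 10^+0.73 + 10^-1.74)
   = 1 / (1 + 5.3703 + 0.018197) = 1/6.3885 = 0.1565
[CO3²⁻] = α₂ × DIC = 0.1565 × 1.78 = 0.279 mmol/kg

[CO3²⁻] = 0.279 mmol/kg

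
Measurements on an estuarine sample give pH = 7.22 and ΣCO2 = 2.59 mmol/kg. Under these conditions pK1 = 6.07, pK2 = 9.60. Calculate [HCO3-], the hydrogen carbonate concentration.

[HCO3⁻] = 2.41 mmol/kg

α₁ = 1 / (1 + [H⁺]/K1 + K2/[H⁺]) = 1 / (1 + 10^-1.15 + 10^-2.38)
   = 1 / (1 + 0.070795 + 0.0041687) = 1/1.0750 = 0.9303
[HCO3⁻] = α₁ × DIC = 0.9303 × 2.59 = 2.41 mmol/kg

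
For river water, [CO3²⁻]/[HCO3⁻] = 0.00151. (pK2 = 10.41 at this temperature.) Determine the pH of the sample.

pH = 7.59

From K2 = [H⁺][CO3²⁻]/[HCO3⁻]:  pH = pK2 + log₁₀([CO3²⁻]/[HCO3⁻])
log₁₀(0.00151) = -2.821
pH = 10.41 + (-2.821) = 7.59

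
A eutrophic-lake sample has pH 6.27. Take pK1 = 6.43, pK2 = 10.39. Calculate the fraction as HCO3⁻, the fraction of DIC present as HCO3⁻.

α₁ = 0.409

α₁ = 1 / (1 + [H⁺]/K1 + K2/[H⁺]) = 1 / (1 + 10^+0.16 + 10^-4.12)
   = 1 / (1 + 1.4454 + 7.5858×10^-5) = 1/2.4455 = 0.4089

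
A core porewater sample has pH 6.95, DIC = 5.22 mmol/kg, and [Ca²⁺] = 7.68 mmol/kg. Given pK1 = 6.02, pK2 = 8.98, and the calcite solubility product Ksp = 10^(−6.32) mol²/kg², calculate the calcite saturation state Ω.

Ω = 0.694

α₂ = 1 / (1 + [H⁺]/K2 + [H⁺]²/(K1K2)) = 1 / (1 + 10^+2.03 + 10^+1.10)
   = 1 / (1 + 107.15 + 12.589) = 1/120.74 = 0.008282
[CO3²⁻] = α₂ × DIC = 0.008282 × 5.22 = 0.04323 mmol/kg
Ksp = 10^(−6.32) = 4.786×10^-7
Ω = [Ca²⁺][CO3²⁻]/Ksp = (7.68×10^-3)(4.323×10^-5) / 4.786×10^-7 = 0.694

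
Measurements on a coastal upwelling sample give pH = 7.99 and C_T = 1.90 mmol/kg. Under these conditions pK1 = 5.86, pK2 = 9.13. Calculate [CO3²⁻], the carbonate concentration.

[CO3²⁻] = 0.127 mmol/kg

α₂ = 1 / (1 + [H⁺]/K2 + [H⁺]²/(K1K2)) = 1 / (1 + 10^+1.14 + 10^-0.99)
   = 1 / (1 + 13.804 + 0.10233) = 1/14.906 = 0.06709
[CO3²⁻] = α₂ × DIC = 0.06709 × 1.90 = 0.127 mmol/kg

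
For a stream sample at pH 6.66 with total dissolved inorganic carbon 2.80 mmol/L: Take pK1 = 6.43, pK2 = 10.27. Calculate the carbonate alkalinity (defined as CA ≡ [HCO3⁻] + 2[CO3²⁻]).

CA = 1.76 mmol/L

CA = [HCO3⁻] + 2[CO3²⁻] = (α₁ + 2α₂)·DIC
At pH 6.66: [H⁺]/K1 = 10^-0.23 = 0.58884, K2/[H⁺] = 10^-3.61 = 0.00024547
α₁ = 1/(1 + 0.58884 + 0.00024547) = 1/1.5891 = 0.6293; α₂ = α₁·K2/[H⁺] = 0.0001545
α₁ + 2α₂ = 0.6296
CA = 0.6296 × 2.80 = 1.76 mmol/L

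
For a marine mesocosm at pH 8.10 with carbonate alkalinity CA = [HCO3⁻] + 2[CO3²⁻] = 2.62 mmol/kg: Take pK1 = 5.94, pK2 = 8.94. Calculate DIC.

DIC = 2.34 mmol/kg

CA = [HCO3⁻] + 2[CO3²⁻] = (α₁ + 2α₂)·DIC
At pH 8.10: [H⁺]/K1 = 10^-2.16 = 0.0069183, K2/[H⁺] = 10^-0.84 = 0.14454
α₁ = 1/(1 + 0.0069183 + 0.14454) = 1/1.1515 = 0.8685; α₂ = α₁·K2/[H⁺] = 0.1255
α₁ + 2α₂ = 1.1195
DIC = CA / (α₁ + 2α₂) = 2.62 / 1.1195 = 2.34 mmol/kg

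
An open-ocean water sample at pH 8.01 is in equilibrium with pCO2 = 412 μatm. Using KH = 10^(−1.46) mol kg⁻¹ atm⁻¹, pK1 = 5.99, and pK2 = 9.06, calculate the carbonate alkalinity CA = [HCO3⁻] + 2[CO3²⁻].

CA = 1.76 mmol/kg

[CO2*] = KH · pCO2 = 10^(−1.46) × 412×10^-6 = 1.429×10^-5 mol/kg
α₀ = 1/(1 + K1/[H⁺] + K1K2/[H⁺]²) = 1/(1 + 10^+2.02 + 10^+0.97) = 0.008692
DIC = [CO2*]/α₀ = 1.429×10^-5 / 0.008692 = 1.643 mmol/kg
CA = (α₁ + 2α₂)·DIC = (0.9102 + 2×0.08112) × 1.643 = 1.76 mmol/kg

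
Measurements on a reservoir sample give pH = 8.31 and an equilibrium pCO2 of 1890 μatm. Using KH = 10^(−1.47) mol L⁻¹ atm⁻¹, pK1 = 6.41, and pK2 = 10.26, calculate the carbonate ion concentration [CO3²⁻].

[CO3²⁻] = 0.0571 mmol/L

[CO2*] = KH · pCO2 = 10^(−1.47) × 1890×10^-6 = 6.404×10^-5 mol/L
α₀ = 1/(1 + K1/[H⁺] + K1K2/[H⁺]²) = 1/(1 + 10^+1.90 + 10^-0.05) = 0.01230
DIC = [CO2*]/α₀ = 6.404×10^-5 / 0.01230 = 5.208 mmol/L
[CO3²⁻] = α₂·DIC; α₂ = 0.01096, so [CO3²⁻] = 0.01096 × 5.208 = 0.0571 mmol/L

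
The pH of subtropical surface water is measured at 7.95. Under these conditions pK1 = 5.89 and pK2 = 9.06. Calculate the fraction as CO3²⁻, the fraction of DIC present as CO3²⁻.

α₂ = 0.0715

α₂ = 1 / (1 + [H⁺]/K2 + [H⁺]²/(K1K2)) = 1 / (1 + 10^+1.11 + 10^-0.95)
   = 1 / (1 + 12.882 + 0.11220) = 1/13.995 = 0.07146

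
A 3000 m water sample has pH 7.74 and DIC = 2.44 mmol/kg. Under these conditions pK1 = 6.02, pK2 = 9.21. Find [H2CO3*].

[CO2*] = 0.0442 mmol/kg

α₀ = 1 / (1 + K1/[H⁺] + K1K2/[H⁺]²) = 1 / (1 + 10^+1.72 + 10^+0.25)
   = 1 / (1 + 52.481 + 1.7783) = 1/55.259 = 0.01810
[CO2*] = α₀ × DIC = 0.01810 × 2.44 = 0.0442 mmol/kg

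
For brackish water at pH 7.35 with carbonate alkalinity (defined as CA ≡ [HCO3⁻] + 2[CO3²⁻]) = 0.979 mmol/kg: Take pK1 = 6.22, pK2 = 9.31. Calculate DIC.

CA = [HCO3⁻] + 2[CO3²⁻] = (α₁ + 2α₂)·DIC
At pH 7.35: [H⁺]/K1 = 10^-1.13 = 0.074131, K2/[H⁺] = 10^-1.96 = 0.010965
α₁ = 1/(1 + 0.074131 + 0.010965) = 1/1.0851 = 0.9216; α₂ = α₁·K2/[H⁺] = 0.01010
α₁ + 2α₂ = 0.9418
DIC = CA / (α₁ + 2α₂) = 0.979 / 0.9418 = 1.04 mmol/kg

DIC = 1.04 mmol/kg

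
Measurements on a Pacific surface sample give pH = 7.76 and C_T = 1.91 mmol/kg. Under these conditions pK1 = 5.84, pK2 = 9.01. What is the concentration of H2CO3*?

[CO2*] = 0.0215 mmol/kg

α₀ = 1 / (1 + K1/[H⁺] + K1K2/[H⁺]²) = 1 / (1 + 10^+1.92 + 10^+0.67)
   = 1 / (1 + 83.176 + 4.6774) = 1/88.854 = 0.01125
[CO2*] = α₀ × DIC = 0.01125 × 1.91 = 0.0215 mmol/kg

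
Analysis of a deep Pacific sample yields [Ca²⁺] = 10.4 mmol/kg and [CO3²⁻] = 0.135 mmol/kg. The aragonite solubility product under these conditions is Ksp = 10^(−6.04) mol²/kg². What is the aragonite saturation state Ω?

Ksp = 10^(−6.04) = 9.120×10^-7
Ω = [Ca²⁺][CO3²⁻]/Ksp = (10.4×10^-3)(0.135×10^-3) / 9.120×10^-7 = 1.54

Ω = 1.54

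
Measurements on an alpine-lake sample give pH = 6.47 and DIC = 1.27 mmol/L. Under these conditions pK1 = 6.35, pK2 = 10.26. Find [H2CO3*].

[CO2*] = 0.548 mmol/L

α₀ = 1 / (1 + K1/[H⁺] + K1K2/[H⁺]²) = 1 / (1 + 10^+0.12 + 10^-3.67)
   = 1 / (1 + 1.3183 + 0.00021380) = 1/2.3185 = 0.4313
[CO2*] = α₀ × DIC = 0.4313 × 1.27 = 0.548 mmol/L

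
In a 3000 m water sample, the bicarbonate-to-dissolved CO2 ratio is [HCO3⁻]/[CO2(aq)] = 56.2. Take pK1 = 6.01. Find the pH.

pH = 7.76

From K1 = [H⁺][HCO3⁻]/[CO2(aq)]:  pH = pK1 + log₁₀([HCO3⁻]/[CO2(aq)])
log₁₀(56.2) = +1.750
pH = 6.01 + (+1.750) = 7.76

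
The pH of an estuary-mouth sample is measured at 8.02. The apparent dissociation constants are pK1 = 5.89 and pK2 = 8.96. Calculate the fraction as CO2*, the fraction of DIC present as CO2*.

α₀ = 1 / (1 + K1/[H⁺] + K1K2/[H⁺]²) = 1 / (1 + 10^+2.13 + 10^+1.19)
   = 1 / (1 + 134.90 + 15.488) = 1/151.38 = 0.006606

α₀ = 0.00661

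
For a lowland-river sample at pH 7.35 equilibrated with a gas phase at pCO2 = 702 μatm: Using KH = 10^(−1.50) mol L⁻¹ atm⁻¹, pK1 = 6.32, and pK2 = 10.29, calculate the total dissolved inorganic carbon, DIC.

[CO2*] = KH · pCO2 = 10^(−1.50) × 702×10^-6 = 2.220×10^-5 mol/L
α₀ = 1/(1 + K1/[H⁺] + K1K2/[H⁺]²) = 1/(1 + 10^+1.03 + 10^-1.91) = 0.08527
DIC = [CO2*]/α₀ = 2.220×10^-5 / 0.08527 = 0.260 mmol/L

DIC = 0.260 mmol/L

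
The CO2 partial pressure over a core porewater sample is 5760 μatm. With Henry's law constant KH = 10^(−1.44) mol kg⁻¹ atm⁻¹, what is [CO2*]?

KH = 10^(−1.44) = 3.631×10^-2 mol kg⁻¹ atm⁻¹
[CO2*] = KH · pCO2 = 3.631×10^-2 × 5760×10^-6 atm = 2.09×10^-4 mol/kg

[CO2*] = 209 μmol/kg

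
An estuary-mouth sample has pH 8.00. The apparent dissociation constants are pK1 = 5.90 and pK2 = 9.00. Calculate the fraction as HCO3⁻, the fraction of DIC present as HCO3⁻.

α₁ = 0.903

α₁ = 1 / (1 + [H⁺]/K1 + K2/[H⁺]) = 1 / (1 + 10^-2.10 + 10^-1.00)
   = 1 / (1 + 0.0079433 + 0.10000) = 1/1.1079 = 0.9026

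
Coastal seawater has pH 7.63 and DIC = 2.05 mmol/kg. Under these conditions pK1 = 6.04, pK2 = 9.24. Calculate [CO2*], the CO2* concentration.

α₀ = 1 / (1 + K1/[H⁺] + K1K2/[H⁺]²) = 1 / (1 + 10^+1.59 + 10^-0.02)
   = 1 / (1 + 38.905 + 0.95499) = 1/40.860 = 0.02447
[CO2*] = α₀ × DIC = 0.02447 × 2.05 = 0.0502 mmol/kg

[CO2*] = 0.0502 mmol/kg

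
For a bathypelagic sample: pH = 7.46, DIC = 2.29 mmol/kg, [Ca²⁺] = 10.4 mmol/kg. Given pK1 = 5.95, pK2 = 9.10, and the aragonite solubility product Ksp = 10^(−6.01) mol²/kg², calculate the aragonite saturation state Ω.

α₂ = 1 / (1 + [H⁺]/K2 + [H⁺]²/(K1K2)) = 1 / (1 + 10^+1.64 + 10^+0.13)
   = 1 / (1 + 43.652 + 1.3490) = 1/46.001 = 0.02174
[CO3²⁻] = α₂ × DIC = 0.02174 × 2.29 = 0.04978 mmol/kg
Ksp = 10^(−6.01) = 9.772×10^-7
Ω = [Ca²⁺][CO3²⁻]/Ksp = (10.4×10^-3)(4.978×10^-5) / 9.772×10^-7 = 0.530

Ω = 0.530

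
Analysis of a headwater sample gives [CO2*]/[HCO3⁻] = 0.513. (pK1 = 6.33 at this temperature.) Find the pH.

pH = 6.62

From K1 = [H⁺][HCO3⁻]/[CO2*]:  pH = pK1 − log₁₀([CO2*]/[HCO3⁻])
log₁₀(0.513) = -0.290
pH = 6.33 − (-0.290) = 6.62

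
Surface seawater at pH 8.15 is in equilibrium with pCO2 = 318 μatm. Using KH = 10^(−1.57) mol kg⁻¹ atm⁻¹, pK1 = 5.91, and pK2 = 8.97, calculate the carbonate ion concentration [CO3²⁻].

[CO3²⁻] = 0.225 mmol/kg

[CO2*] = KH · pCO2 = 10^(−1.57) × 318×10^-6 = 8.559×10^-6 mol/kg
α₀ = 1/(1 + K1/[H⁺] + K1K2/[H⁺]²) = 1/(1 + 10^+2.24 + 10^+1.42) = 0.004973
DIC = [CO2*]/α₀ = 8.559×10^-6 / 0.004973 = 1.721 mmol/kg
[CO3²⁻] = α₂·DIC; α₂ = 0.1308, so [CO3²⁻] = 0.1308 × 1.721 = 0.225 mmol/kg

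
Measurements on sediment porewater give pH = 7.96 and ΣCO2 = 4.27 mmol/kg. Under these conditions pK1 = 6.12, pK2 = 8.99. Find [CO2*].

[CO2*] = 0.0557 mmol/kg

α₀ = 1 / (1 + K1/[H⁺] + K1K2/[H⁺]²) = 1 / (1 + 10^+1.84 + 10^+0.81)
   = 1 / (1 + 69.183 + 6.4565) = 1/76.640 = 0.01305
[CO2*] = α₀ × DIC = 0.01305 × 4.27 = 0.0557 mmol/kg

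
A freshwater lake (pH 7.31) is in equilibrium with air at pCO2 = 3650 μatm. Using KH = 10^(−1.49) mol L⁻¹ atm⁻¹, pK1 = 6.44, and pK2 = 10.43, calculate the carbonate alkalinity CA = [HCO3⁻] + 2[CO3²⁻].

[CO2*] = KH · pCO2 = 10^(−1.49) × 3650×10^-6 = 1.181×10^-4 mol/L
α₀ = 1/(1 + K1/[H⁺] + K1K2/[H⁺]²) = 1/(1 + 10^+0.87 + 10^-2.25) = 0.1188
DIC = [CO2*]/α₀ = 1.181×10^-4 / 0.1188 = 0.9943 mmol/L
CA = (α₁ + 2α₂)·DIC = (0.8805 + 2×0.0006680) × 0.9943 = 0.877 mmol/L

CA = 0.877 mmol/L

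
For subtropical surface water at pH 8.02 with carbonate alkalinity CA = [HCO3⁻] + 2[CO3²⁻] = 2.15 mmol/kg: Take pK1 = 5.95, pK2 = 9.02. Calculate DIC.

DIC = 1.99 mmol/kg

CA = [HCO3⁻] + 2[CO3²⁻] = (α₁ + 2α₂)·DIC
At pH 8.02: [H⁺]/K1 = 10^-2.07 = 0.0085114, K2/[H⁺] = 10^-1.00 = 0.10000
α₁ = 1/(1 + 0.0085114 + 0.10000) = 1/1.1085 = 0.9021; α₂ = α₁·K2/[H⁺] = 0.09021
α₁ + 2α₂ = 1.0825
DIC = CA / (α₁ + 2α₂) = 2.15 / 1.0825 = 1.99 mmol/kg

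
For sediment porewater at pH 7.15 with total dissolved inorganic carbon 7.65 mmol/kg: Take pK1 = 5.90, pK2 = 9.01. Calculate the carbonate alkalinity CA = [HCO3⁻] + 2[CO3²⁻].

CA = [HCO3⁻] + 2[CO3²⁻] = (α₁ + 2α₂)·DIC
At pH 7.15: [H⁺]/K1 = 10^-1.25 = 0.056234, K2/[H⁺] = 10^-1.86 = 0.013804
α₁ = 1/(1 + 0.056234 + 0.013804) = 1/1.0700 = 0.9345; α₂ = α₁·K2/[H⁺] = 0.01290
α₁ + 2α₂ = 0.9603
CA = 0.9603 × 7.65 = 7.35 mmol/kg

CA = 7.35 mmol/kg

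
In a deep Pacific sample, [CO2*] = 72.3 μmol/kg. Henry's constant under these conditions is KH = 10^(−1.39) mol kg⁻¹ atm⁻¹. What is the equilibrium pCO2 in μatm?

pCO2 = 1770 μatm

KH = 10^(−1.39) = 4.074×10^-2 mol kg⁻¹ atm⁻¹
pCO2 = [CO2*]/KH = 72.3×10^-6 / 4.074×10^-2 = 1.77×10^-3 atm = 1770 μatm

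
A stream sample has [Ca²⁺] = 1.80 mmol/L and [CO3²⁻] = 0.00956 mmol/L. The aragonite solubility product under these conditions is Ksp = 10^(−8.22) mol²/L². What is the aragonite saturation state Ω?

Ω = 2.86

Ksp = 10^(−8.22) = 6.026×10^-9
Ω = [Ca²⁺][CO3²⁻]/Ksp = (1.80×10^-3)(0.00956×10^-3) / 6.026×10^-9 = 2.86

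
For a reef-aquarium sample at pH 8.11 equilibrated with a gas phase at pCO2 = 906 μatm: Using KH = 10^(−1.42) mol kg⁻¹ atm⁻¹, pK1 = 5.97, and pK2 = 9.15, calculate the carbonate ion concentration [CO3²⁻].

[CO3²⁻] = 0.434 mmol/kg

[CO2*] = KH · pCO2 = 10^(−1.42) × 906×10^-6 = 3.445×10^-5 mol/kg
α₀ = 1/(1 + K1/[H⁺] + K1K2/[H⁺]²) = 1/(1 + 10^+2.14 + 10^+1.10) = 0.006595
DIC = [CO2*]/α₀ = 3.445×10^-5 / 0.006595 = 5.223 mmol/kg
[CO3²⁻] = α₂·DIC; α₂ = 0.08303, so [CO3²⁻] = 0.08303 × 5.223 = 0.434 mmol/kg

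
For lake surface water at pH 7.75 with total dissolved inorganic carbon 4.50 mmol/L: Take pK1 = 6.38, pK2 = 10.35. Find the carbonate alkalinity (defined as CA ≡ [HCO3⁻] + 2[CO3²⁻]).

CA = 4.33 mmol/L

CA = [HCO3⁻] + 2[CO3²⁻] = (α₁ + 2α₂)·DIC
At pH 7.75: [H⁺]/K1 = 10^-1.37 = 0.042658, K2/[H⁺] = 10^-2.60 = 0.0025119
α₁ = 1/(1 + 0.042658 + 0.0025119) = 1/1.0452 = 0.9568; α₂ = α₁·K2/[H⁺] = 0.002403
α₁ + 2α₂ = 0.9616
CA = 0.9616 × 4.50 = 4.33 mmol/L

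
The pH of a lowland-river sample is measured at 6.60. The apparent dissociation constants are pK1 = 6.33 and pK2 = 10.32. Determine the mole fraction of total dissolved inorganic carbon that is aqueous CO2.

α₀ = 1 / (1 + K1/[H⁺] + K1K2/[H⁺]²) = 1 / (1 + 10^+0.27 + 10^-3.45)
   = 1 / (1 + 1.8621 + 0.00035481) = 1/2.8624 = 0.3494

α₀ = 0.349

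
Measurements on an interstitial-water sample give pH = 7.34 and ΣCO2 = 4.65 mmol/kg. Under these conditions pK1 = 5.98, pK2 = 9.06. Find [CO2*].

[CO2*] = 0.191 mmol/kg

α₀ = 1 / (1 + K1/[H⁺] + K1K2/[H⁺]²) = 1 / (1 + 10^+1.36 + 10^-0.36)
   = 1 / (1 + 22.909 + 0.43652) = 1/24.345 = 0.04108
[CO2*] = α₀ × DIC = 0.04108 × 4.65 = 0.191 mmol/kg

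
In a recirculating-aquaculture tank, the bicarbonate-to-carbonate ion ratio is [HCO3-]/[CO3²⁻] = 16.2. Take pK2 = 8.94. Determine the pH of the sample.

From K2 = [H⁺][CO3²⁻]/[HCO3-]:  pH = pK2 − log₁₀([HCO3-]/[CO3²⁻])
log₁₀(16.2) = +1.210
pH = 8.94 − (+1.210) = 7.73

pH = 7.73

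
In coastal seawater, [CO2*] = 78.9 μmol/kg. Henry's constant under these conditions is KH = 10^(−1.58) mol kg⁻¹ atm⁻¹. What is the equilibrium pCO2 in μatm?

KH = 10^(−1.58) = 2.630×10^-2 mol kg⁻¹ atm⁻¹
pCO2 = [CO2*]/KH = 78.9×10^-6 / 2.630×10^-2 = 3.00×10^-3 atm = 3000 μatm

pCO2 = 3000 μatm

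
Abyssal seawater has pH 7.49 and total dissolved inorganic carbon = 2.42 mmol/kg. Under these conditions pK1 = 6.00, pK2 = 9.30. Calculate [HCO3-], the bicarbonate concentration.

[HCO3⁻] = 2.31 mmol/kg

α₁ = 1 / (1 + [H⁺]/K1 + K2/[H⁺]) = 1 / (1 + 10^-1.49 + 10^-1.81)
   = 1 / (1 + 0.032359 + 0.015488) = 1/1.0478 = 0.9543
[HCO3⁻] = α₁ × DIC = 0.9543 × 2.42 = 2.31 mmol/kg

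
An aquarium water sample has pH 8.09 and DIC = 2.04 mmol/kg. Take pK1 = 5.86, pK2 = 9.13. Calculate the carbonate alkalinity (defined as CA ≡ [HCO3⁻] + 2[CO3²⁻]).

CA = [HCO3⁻] + 2[CO3²⁻] = (α₁ + 2α₂)·DIC
At pH 8.09: [H⁺]/K1 = 10^-2.23 = 0.0058884, K2/[H⁺] = 10^-1.04 = 0.091201
α₁ = 1/(1 + 0.0058884 + 0.091201) = 1/1.0971 = 0.9115; α₂ = α₁·K2/[H⁺] = 0.08313
α₁ + 2α₂ = 1.0778
CA = 1.0778 × 2.04 = 2.20 mmol/kg

CA = 2.20 mmol/kg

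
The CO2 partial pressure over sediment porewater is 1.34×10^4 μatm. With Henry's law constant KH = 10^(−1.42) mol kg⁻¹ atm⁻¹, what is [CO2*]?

[CO2*] = 509 μmol/kg

KH = 10^(−1.42) = 3.802×10^-2 mol kg⁻¹ atm⁻¹
[CO2*] = KH · pCO2 = 3.802×10^-2 × 1.34×10^4×10^-6 atm = 5.09×10^-4 mol/kg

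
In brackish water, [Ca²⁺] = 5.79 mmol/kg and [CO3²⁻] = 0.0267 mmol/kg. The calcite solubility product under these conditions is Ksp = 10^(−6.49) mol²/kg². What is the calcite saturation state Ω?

Ksp = 10^(−6.49) = 3.236×10^-7
Ω = [Ca²⁺][CO3²⁻]/Ksp = (5.79×10^-3)(0.0267×10^-3) / 3.236×10^-7 = 0.478

Ω = 0.478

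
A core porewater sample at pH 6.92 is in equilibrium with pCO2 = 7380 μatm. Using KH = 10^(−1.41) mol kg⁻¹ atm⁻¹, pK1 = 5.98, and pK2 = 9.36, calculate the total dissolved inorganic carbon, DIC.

[CO2*] = KH · pCO2 = 10^(−1.41) × 7380×10^-6 = 2.871×10^-4 mol/kg
α₀ = 1/(1 + K1/[H⁺] + K1K2/[H⁺]²) = 1/(1 + 10^+0.94 + 10^-1.50) = 0.1027
DIC = [CO2*]/α₀ = 2.871×10^-4 / 0.1027 = 2.80 mmol/kg

DIC = 2.80 mmol/kg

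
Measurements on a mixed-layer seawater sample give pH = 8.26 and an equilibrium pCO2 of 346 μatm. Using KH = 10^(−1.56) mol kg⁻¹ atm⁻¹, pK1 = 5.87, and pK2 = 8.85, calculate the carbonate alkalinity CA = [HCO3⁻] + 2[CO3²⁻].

[CO2*] = KH · pCO2 = 10^(−1.56) × 346×10^-6 = 9.530×10^-6 mol/kg
α₀ = 1/(1 + K1/[H⁺] + K1K2/[H⁺]²) = 1/(1 + 10^+2.39 + 10^+1.80) = 0.003230
DIC = [CO2*]/α₀ = 9.530×10^-6 / 0.003230 = 2.950 mmol/kg
CA = (α₁ + 2α₂)·DIC = (0.7930 + 2×0.2038) × 2.950 = 3.54 mmol/kg

CA = 3.54 mmol/kg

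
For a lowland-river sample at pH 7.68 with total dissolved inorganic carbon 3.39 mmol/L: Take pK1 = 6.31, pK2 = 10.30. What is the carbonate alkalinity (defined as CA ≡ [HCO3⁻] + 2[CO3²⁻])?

CA = [HCO3⁻] + 2[CO3²⁻] = (α₁ + 2α₂)·DIC
At pH 7.68: [H⁺]/K1 = 10^-1.37 = 0.042658, K2/[H⁺] = 10^-2.62 = 0.0023988
α₁ = 1/(1 + 0.042658 + 0.0023988) = 1/1.0451 = 0.9569; α₂ = α₁·K2/[H⁺] = 0.002295
α₁ + 2α₂ = 0.9615
CA = 0.9615 × 3.39 = 3.26 mmol/L

CA = 3.26 mmol/L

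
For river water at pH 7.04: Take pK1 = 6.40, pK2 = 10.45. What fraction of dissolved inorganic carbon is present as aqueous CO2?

α₀ = 1 / (1 + K1/[H⁺] + K1K2/[H⁺]²) = 1 / (1 + 10^+0.64 + 10^-2.77)
   = 1 / (1 + 4.3652 + 0.0016982) = 1/5.3669 = 0.1863

α₀ = 0.186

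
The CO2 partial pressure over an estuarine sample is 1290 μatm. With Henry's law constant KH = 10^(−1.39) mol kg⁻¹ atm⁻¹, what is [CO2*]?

[CO2*] = 52.6 μmol/kg

KH = 10^(−1.39) = 4.074×10^-2 mol kg⁻¹ atm⁻¹
[CO2*] = KH · pCO2 = 4.074×10^-2 × 1290×10^-6 atm = 5.26×10^-5 mol/kg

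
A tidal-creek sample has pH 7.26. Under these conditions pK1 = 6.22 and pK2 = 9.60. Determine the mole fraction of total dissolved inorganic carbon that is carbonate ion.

α₂ = 0.00417

α₂ = 1 / (1 + [H⁺]/K2 + [H⁺]²/(K1K2)) = 1 / (1 + 10^+2.34 + 10^+1.30)
   = 1 / (1 + 218.78 + 19.953) = 1/239.73 = 0.004171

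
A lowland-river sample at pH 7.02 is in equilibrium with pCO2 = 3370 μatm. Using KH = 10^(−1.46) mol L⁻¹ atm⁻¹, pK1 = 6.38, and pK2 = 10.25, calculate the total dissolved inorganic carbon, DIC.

DIC = 0.627 mmol/L

[CO2*] = KH · pCO2 = 10^(−1.46) × 3370×10^-6 = 1.169×10^-4 mol/L
α₀ = 1/(1 + K1/[H⁺] + K1K2/[H⁺]²) = 1/(1 + 10^+0.64 + 10^-2.59) = 0.1863
DIC = [CO2*]/α₀ = 1.169×10^-4 / 0.1863 = 0.627 mmol/L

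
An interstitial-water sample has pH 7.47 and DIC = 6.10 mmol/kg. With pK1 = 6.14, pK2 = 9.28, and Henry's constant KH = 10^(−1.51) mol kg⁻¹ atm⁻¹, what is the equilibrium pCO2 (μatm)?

pCO2 = 8690 μatm

α₀ = 1 / (1 + K1/[H⁺] + K1K2/[H⁺]²) = 1 / (1 + 10^+1.33 + 10^-0.48)
   = 1 / (1 + 21.380 + 0.33113) = 1/22.711 = 0.04403
[CO2*] = α₀ × DIC = 0.04403 × 6.10 = 0.2686 mmol/kg
pCO2 = [CO2*]/KH = 2.686×10^-4 / 3.090×10^-2 = 8690 μatm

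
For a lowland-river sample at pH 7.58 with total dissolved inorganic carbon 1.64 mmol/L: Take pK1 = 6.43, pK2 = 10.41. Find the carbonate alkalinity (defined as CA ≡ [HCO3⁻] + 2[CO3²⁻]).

CA = [HCO3⁻] + 2[CO3²⁻] = (α₁ + 2α₂)·DIC
At pH 7.58: [H⁺]/K1 = 10^-1.15 = 0.070795, K2/[H⁺] = 10^-2.83 = 0.0014791
α₁ = 1/(1 + 0.070795 + 0.0014791) = 1/1.0723 = 0.9326; α₂ = α₁·K2/[H⁺] = 0.001379
α₁ + 2α₂ = 0.9354
CA = 0.9354 × 1.64 = 1.53 mmol/L

CA = 1.53 mmol/L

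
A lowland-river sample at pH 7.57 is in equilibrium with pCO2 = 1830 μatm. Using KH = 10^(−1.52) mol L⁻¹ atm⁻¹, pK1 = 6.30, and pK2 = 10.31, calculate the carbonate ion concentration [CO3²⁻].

[CO3²⁻] = 1.87 μmol/L

[CO2*] = KH · pCO2 = 10^(−1.52) × 1830×10^-6 = 5.527×10^-5 mol/L
α₀ = 1/(1 + K1/[H⁺] + K1K2/[H⁺]²) = 1/(1 + 10^+1.27 + 10^-1.47) = 0.05088
DIC = [CO2*]/α₀ = 5.527×10^-5 / 0.05088 = 1.086 mmol/L
[CO3²⁻] = α₂·DIC; α₂ = 0.001724, so [CO3²⁻] = 0.001724 × 1.086 = 0.00187 mmol/L = 1.87 μmol/L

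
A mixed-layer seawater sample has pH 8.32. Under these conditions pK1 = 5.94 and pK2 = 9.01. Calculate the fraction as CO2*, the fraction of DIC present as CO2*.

α₀ = 0.00345

α₀ = 1 / (1 + K1/[H⁺] + K1K2/[H⁺]²) = 1 / (1 + 10^+2.38 + 10^+1.69)
   = 1 / (1 + 239.88 + 48.978) = 1/289.86 = 0.003450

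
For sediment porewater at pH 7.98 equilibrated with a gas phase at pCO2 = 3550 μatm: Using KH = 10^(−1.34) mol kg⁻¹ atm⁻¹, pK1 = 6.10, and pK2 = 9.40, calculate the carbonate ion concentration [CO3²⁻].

[CO2*] = KH · pCO2 = 10^(−1.34) × 3550×10^-6 = 1.623×10^-4 mol/kg
α₀ = 1/(1 + K1/[H⁺] + K1K2/[H⁺]²) = 1/(1 + 10^+1.88 + 10^+0.46) = 0.01254
DIC = [CO2*]/α₀ = 1.623×10^-4 / 0.01254 = 12.94 mmol/kg
[CO3²⁻] = α₂·DIC; α₂ = 0.03617, so [CO3²⁻] = 0.03617 × 12.94 = 0.468 mmol/kg

[CO3²⁻] = 0.468 mmol/kg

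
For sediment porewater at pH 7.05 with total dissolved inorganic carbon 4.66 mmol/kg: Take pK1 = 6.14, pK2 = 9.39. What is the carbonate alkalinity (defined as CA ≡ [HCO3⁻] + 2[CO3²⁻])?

CA = 4.17 mmol/kg

CA = [HCO3⁻] + 2[CO3²⁻] = (α₁ + 2α₂)·DIC
At pH 7.05: [H⁺]/K1 = 10^-0.91 = 0.12303, K2/[H⁺] = 10^-2.34 = 0.0045709
α₁ = 1/(1 + 0.12303 + 0.0045709) = 1/1.1276 = 0.8868; α₂ = α₁·K2/[H⁺] = 0.004054
α₁ + 2α₂ = 0.8949
CA = 0.8949 × 4.66 = 4.17 mmol/kg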